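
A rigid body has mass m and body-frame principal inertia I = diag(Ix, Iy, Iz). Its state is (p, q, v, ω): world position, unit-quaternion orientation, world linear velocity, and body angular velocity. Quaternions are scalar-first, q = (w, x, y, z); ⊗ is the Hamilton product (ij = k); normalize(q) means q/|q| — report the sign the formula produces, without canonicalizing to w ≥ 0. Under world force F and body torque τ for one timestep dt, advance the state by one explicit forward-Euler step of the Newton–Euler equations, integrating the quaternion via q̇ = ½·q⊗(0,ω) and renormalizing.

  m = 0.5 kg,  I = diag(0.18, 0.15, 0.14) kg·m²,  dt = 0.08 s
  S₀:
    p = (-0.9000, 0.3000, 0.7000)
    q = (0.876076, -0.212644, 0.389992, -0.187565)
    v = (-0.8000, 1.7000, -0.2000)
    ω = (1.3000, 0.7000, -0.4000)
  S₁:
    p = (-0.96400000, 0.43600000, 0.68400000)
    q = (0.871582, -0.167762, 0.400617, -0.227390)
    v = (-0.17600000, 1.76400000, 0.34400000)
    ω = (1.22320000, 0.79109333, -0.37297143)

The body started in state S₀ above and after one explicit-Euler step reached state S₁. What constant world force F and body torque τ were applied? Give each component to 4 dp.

F = (3.9000, 0.4000, 3.4000)
τ = (-0.1700, 0.1500, 0.0200)

rate change Δω = (-0.07680000, 0.09109333, 0.02702857)
τ = I·(Δω/dt) + ω₀×(Iω₀) = (-0.1700, 0.1500, 0.0200)
Δv = v₁−v₀ = (0.62400000, 0.06400000, 0.54400000)
applied force F = (3.9000, 0.4000, 3.4000)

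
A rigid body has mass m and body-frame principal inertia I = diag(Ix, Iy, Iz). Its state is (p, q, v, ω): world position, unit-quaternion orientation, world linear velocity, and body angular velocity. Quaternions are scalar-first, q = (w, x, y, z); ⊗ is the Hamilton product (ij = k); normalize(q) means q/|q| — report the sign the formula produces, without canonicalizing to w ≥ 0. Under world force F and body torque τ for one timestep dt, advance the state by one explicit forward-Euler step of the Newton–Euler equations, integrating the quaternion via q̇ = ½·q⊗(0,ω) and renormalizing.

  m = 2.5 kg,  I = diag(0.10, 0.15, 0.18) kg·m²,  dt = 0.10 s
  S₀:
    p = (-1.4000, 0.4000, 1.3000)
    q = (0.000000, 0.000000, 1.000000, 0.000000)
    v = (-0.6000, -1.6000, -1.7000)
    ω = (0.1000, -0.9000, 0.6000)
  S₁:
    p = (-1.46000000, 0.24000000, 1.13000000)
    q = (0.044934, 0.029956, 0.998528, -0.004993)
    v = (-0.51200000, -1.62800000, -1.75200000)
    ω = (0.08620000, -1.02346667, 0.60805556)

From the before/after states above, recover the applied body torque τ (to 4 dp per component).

ω₁ − ω₀ = (-0.01380000, -0.12346667, 0.00805556)
I·α + gyro = (-0.0300, -0.1900, 0.0100)

τ = (-0.0300, -0.1900, 0.0100)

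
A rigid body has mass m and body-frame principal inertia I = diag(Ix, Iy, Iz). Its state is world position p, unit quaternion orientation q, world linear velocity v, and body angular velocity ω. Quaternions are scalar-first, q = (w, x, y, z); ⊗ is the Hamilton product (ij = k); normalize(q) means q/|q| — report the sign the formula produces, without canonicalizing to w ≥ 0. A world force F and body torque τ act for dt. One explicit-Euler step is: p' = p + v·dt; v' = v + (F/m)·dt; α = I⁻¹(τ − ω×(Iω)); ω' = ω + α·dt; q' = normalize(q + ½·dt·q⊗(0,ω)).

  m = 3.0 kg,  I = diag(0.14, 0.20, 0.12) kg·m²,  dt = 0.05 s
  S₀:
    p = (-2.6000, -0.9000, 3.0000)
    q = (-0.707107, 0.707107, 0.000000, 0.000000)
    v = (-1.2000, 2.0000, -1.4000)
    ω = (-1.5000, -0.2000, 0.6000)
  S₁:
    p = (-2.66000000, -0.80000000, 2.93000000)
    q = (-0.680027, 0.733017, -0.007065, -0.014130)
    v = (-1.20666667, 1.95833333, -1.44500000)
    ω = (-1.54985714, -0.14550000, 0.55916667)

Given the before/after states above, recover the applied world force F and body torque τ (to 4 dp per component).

Δω = ω₁−ω₀ = (-0.04985714, 0.05450000, -0.04083333)
τ = I·(Δω/dt) + ω₀×(Iω₀) = (-0.1300, 0.2000, -0.0800)
v₁ − v₀ = (-0.00666667, -0.04166667, -0.04500000)
F = m·Δv/dt = (-0.4000, -2.5000, -2.7000)

F = (-0.4000, -2.5000, -2.7000)
τ = (-0.1300, 0.2000, -0.0800)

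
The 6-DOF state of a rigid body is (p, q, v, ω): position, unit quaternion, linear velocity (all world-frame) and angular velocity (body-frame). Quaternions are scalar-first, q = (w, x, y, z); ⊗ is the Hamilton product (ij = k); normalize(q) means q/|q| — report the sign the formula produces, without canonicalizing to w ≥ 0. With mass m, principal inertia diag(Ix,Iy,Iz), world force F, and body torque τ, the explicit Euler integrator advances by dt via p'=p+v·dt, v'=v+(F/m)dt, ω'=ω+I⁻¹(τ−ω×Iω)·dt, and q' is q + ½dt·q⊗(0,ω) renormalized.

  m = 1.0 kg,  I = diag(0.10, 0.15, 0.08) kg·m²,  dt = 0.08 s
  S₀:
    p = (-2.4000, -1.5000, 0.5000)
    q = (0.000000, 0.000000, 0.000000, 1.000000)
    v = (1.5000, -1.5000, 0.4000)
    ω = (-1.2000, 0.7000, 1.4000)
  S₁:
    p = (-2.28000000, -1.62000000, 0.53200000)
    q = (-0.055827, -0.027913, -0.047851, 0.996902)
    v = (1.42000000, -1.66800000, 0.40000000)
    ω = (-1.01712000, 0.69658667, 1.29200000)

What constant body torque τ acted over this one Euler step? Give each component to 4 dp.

τ = (0.1600, -0.0400, -0.1500)

rate change Δω = (0.18288000, -0.00341333, -0.10800000)
gyro term ω₀×Iω₀ = (-0.0686, -0.0336, -0.0420)
applied torque τ = (0.1600, -0.0400, -0.1500)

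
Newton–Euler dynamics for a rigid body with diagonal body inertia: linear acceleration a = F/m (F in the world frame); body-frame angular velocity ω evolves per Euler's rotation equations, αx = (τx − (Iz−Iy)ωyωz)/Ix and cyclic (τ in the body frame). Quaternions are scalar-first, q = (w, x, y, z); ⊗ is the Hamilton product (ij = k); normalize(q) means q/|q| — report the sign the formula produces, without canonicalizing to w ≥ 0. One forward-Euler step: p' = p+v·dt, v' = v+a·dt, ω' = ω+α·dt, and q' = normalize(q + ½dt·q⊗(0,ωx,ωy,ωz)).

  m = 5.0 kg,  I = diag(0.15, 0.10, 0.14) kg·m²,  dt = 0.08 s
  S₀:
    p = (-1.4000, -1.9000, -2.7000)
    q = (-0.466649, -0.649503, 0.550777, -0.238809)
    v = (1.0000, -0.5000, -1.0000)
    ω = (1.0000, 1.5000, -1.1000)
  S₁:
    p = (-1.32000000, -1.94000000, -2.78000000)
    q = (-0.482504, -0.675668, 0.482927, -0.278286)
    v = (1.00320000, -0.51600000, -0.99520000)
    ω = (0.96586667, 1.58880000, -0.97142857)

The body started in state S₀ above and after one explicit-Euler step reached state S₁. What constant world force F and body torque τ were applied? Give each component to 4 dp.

rate change Δω = (-0.03413333, 0.08880000, 0.12857143)
ω₀×(Iω₀) = (-0.0660, -0.0110, -0.0750)
applied torque τ = (-0.1300, 0.1000, 0.1500)
v₁ − v₀ = (0.00320000, -0.01600000, 0.00480000)
m·(v₁−v₀)/dt = (0.2000, -1.0000, 0.3000)

F = (0.2000, -1.0000, 0.3000)
τ = (-0.1300, 0.1000, 0.1500)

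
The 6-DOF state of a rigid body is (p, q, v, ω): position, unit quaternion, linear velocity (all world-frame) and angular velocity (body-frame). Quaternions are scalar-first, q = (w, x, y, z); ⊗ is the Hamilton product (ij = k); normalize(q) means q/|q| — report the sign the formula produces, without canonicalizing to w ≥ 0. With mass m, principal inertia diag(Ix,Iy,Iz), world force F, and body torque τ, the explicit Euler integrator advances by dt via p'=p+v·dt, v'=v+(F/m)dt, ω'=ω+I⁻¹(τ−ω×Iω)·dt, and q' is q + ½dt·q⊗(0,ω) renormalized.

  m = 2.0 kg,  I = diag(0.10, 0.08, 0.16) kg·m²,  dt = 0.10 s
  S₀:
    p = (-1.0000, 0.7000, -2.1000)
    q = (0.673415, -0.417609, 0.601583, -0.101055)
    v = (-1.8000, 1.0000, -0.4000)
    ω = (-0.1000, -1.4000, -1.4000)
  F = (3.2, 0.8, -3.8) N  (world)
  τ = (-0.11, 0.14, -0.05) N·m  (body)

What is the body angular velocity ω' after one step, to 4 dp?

α = I⁻¹(τ − ω×Iω) = (-2.6680, 1.8550, -0.2950)
new body rate ω' = (-0.3668, -1.2145, -1.4295)

ω' = (-0.3668, -1.2145, -1.4295)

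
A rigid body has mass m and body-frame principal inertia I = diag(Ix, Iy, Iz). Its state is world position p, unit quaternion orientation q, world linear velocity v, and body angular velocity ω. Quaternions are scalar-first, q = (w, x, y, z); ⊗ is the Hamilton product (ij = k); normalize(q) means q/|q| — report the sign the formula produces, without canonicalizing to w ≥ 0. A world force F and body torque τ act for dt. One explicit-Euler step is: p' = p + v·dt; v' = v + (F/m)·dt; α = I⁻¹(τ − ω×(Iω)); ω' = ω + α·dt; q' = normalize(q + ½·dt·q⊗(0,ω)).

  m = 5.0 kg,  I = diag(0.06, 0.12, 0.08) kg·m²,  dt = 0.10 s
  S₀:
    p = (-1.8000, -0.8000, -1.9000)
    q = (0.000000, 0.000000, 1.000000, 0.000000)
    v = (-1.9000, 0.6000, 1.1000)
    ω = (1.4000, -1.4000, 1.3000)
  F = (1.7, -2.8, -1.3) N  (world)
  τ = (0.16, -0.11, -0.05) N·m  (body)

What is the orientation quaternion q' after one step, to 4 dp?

q' = (0.0695, 0.0645, 0.9931, -0.0695)

Hamilton product q⊗(0,ω) = (1.4000000, 1.3000000, 0.0000000, -1.4000000)
q' = normalize(q + ½dt·q⊗(0,ω)) = (0.0695, 0.0645, 0.9931, -0.0695)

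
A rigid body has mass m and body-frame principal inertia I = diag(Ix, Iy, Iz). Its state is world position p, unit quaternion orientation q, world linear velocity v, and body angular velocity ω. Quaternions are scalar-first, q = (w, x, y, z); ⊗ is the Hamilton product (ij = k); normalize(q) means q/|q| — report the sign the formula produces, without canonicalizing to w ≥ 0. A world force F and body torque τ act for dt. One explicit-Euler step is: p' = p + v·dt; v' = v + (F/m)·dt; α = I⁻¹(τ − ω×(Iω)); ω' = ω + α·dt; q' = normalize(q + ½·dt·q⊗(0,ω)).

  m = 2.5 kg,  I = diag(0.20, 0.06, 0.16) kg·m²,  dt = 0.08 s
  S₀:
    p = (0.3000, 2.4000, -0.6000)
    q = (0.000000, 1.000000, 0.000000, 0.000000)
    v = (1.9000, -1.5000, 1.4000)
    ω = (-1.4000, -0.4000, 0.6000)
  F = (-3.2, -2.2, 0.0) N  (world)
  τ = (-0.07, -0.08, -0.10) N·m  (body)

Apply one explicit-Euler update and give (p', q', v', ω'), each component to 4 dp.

p' = (0.4520, 2.2800, -0.4880)
q' = (0.0559, 0.9980, -0.0240, -0.0160)
v' = (1.7976, -1.5704, 1.4000)
ω' = (-1.4184, -0.4619, 0.5892)

α = I⁻¹(τ − ω×Iω) = (-0.2300, -0.7733, -0.1350)
ω + α·dt = (-1.4184, -0.4619, 0.5892)
Hamilton product q⊗(0,ω) = (1.4000000, 0.0000000, -0.6000000, -0.4000000)
q' = normalize(q + ½dt·q⊗(0,ω)) = (0.0559, 0.9980, -0.0240, -0.0160)
p + v·dt = (0.4520, 2.2800, -0.4880)
v + (F/m)dt = (1.7976, -1.5704, 1.4000)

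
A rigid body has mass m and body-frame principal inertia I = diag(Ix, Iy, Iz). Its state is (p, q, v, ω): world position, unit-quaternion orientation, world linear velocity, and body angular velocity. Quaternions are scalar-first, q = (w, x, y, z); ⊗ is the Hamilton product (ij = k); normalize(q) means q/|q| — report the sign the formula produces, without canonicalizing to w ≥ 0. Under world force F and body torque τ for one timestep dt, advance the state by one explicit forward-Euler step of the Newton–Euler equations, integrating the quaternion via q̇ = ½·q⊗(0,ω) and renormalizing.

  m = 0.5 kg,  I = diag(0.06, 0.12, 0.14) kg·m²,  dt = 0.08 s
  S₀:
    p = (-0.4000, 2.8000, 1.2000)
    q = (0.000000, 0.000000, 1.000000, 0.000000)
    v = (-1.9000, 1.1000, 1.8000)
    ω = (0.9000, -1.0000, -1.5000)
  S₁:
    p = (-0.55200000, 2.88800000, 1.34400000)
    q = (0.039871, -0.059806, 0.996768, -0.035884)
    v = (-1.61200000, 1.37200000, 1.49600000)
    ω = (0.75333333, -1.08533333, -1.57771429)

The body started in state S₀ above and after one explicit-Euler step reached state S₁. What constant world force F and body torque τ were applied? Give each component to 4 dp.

F = (1.8000, 1.7000, -1.9000)
τ = (-0.0800, -0.0200, -0.1900)

rate change Δω = (-0.14666667, -0.08533333, -0.07771429)
I·α + gyro = (-0.0800, -0.0200, -0.1900)
v₁ − v₀ = (0.28800000, 0.27200000, -0.30400000)
F = m·Δv/dt = (1.8000, 1.7000, -1.9000)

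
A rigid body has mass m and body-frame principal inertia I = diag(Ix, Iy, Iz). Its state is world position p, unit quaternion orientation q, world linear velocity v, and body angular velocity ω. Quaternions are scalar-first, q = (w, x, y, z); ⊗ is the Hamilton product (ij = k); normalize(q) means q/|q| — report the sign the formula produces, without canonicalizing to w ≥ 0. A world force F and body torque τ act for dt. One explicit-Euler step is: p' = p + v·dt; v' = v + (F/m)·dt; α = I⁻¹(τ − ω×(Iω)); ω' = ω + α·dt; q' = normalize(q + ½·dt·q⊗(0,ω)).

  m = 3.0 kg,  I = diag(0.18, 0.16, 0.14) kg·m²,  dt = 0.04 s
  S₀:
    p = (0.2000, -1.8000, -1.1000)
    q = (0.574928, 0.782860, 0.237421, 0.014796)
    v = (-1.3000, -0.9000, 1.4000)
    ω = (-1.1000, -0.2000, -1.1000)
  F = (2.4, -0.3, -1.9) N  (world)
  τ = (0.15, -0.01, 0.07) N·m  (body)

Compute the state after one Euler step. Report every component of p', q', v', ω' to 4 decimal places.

precession coupling ω×(Iω) = (-0.0044, 0.0484, -0.0044)
α = I⁻¹(τ − ω×Iω) = (0.8578, -0.3650, 0.5314)
new body rate ω' = (-1.0657, -0.2146, -1.0787)
q⊗(0,ω) = (0.9249058, -0.8906247, 0.7298848, -0.5278297)
updated quaternion q' = (0.5931, 0.7647, 0.2519, 0.0042)
linear accel F/m = (0.8000, -0.1000, -0.6333)
new position p' = (0.1480, -1.8360, -1.0440)
v' = v + a·dt = (-1.2680, -0.9040, 1.3747)

p' = (0.1480, -1.8360, -1.0440)
q' = (0.5931, 0.7647, 0.2519, 0.0042)
v' = (-1.2680, -0.9040, 1.3747)
ω' = (-1.0657, -0.2146, -1.0787)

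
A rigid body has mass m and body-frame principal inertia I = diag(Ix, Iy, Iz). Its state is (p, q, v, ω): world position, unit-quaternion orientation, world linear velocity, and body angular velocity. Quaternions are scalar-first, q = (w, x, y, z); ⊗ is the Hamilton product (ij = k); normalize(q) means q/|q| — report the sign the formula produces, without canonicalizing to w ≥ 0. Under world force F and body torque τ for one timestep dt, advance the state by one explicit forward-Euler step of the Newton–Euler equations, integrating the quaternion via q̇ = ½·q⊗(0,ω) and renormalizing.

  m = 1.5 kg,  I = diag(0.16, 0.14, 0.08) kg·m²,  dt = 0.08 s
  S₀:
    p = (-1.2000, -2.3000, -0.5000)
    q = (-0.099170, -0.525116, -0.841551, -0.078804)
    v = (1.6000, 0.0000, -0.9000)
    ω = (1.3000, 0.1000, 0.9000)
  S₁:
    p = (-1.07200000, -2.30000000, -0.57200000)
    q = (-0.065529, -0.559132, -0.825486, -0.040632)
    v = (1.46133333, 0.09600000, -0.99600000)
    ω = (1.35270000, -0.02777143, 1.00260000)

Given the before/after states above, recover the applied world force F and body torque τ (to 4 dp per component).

velocity change Δv = (-0.13866667, 0.09600000, -0.09600000)
applied force F = (-2.6000, 1.8000, -1.8000)
Δω = ω₁−ω₀ = (0.05270000, -0.12777143, 0.10260000)
ω₀×(Iω₀) = (-0.0054, 0.0936, -0.0026)
applied torque τ = (0.1000, -0.1300, 0.1000)

F = (-2.6000, 1.8000, -1.8000)
τ = (0.1000, -0.1300, 0.1000)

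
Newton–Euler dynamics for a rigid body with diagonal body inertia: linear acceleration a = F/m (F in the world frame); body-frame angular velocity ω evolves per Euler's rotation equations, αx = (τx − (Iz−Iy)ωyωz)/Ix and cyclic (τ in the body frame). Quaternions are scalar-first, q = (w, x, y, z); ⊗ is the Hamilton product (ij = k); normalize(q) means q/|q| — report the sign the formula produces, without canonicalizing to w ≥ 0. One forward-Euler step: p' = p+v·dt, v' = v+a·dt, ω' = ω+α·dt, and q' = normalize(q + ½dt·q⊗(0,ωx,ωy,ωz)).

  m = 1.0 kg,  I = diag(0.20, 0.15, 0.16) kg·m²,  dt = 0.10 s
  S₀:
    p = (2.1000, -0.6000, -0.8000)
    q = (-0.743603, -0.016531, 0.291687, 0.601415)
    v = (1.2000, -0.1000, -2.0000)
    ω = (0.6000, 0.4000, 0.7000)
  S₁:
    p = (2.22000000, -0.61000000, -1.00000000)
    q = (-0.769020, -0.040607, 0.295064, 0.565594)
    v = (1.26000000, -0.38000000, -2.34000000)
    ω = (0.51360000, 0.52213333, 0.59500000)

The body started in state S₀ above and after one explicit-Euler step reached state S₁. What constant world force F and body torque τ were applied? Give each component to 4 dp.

F = (0.6000, -2.8000, -3.4000)
τ = (-0.1700, 0.2000, -0.1800)

rate change Δω = (-0.08640000, 0.12213333, -0.10500000)
τ = I·(Δω/dt) + ω₀×(Iω₀) = (-0.1700, 0.2000, -0.1800)
v₁ − v₀ = (0.06000000, -0.28000000, -0.34000000)
applied force F = (0.6000, -2.8000, -3.4000)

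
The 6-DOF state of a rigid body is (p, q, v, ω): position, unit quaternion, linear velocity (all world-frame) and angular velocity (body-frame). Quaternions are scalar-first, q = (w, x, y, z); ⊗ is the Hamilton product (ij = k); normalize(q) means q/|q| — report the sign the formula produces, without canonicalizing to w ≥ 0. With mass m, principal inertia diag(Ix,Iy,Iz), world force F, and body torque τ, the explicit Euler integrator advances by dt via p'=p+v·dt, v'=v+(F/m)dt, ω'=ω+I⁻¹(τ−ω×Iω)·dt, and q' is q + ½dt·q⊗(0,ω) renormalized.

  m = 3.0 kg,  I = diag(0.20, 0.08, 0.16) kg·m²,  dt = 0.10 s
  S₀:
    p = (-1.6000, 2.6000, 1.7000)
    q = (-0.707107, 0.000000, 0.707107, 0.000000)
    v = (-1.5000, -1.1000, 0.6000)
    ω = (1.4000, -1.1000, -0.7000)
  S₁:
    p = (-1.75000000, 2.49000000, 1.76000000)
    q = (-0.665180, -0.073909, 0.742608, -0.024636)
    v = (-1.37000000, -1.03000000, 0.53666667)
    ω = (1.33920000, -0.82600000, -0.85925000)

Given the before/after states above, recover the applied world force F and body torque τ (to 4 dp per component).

rate change Δω = (-0.06080000, 0.27400000, -0.15925000)
I·α + gyro = (-0.0600, 0.1800, -0.0700)
Δv = v₁−v₀ = (0.13000000, 0.07000000, -0.06333333)
F = m·Δv/dt = (3.9000, 2.1000, -1.9000)

F = (3.9000, 2.1000, -1.9000)
τ = (-0.0600, 0.1800, -0.0700)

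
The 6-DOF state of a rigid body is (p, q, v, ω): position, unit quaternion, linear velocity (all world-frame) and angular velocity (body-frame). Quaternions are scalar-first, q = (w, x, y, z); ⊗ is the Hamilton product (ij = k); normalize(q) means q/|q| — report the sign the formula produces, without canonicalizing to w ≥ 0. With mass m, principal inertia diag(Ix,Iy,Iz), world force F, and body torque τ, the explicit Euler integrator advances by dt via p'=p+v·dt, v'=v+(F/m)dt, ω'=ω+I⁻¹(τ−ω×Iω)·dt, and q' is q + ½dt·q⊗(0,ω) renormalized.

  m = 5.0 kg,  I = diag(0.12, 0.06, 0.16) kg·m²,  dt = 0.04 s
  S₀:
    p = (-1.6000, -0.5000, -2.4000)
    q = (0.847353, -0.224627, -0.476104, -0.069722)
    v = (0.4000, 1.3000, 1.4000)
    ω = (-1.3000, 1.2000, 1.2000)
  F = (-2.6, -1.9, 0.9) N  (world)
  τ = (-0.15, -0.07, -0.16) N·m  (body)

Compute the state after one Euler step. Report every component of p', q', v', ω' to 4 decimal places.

ω×(Iω) gyroscopic = (0.1440, 0.0624, 0.0936)
(τ − ω×Iω)/I = (-2.4500, -2.2067, -1.5850)
ω' = ω + α·dt = (-1.3980, 1.1117, 1.1366)
Hamilton product q⊗(0,ω) = (0.3629761, -1.5892173, 1.3770146, 0.1283360)
q' = normalize(q + ½dt·q⊗(0,ω)) = (0.8538, -0.2562, -0.4482, -0.0671)
p + v·dt = (-1.5840, -0.4480, -2.3440)
new velocity v' = (0.3792, 1.2848, 1.4072)

p' = (-1.5840, -0.4480, -2.3440)
q' = (0.8538, -0.2562, -0.4482, -0.0671)
v' = (0.3792, 1.2848, 1.4072)
ω' = (-1.3980, 1.1117, 1.1366)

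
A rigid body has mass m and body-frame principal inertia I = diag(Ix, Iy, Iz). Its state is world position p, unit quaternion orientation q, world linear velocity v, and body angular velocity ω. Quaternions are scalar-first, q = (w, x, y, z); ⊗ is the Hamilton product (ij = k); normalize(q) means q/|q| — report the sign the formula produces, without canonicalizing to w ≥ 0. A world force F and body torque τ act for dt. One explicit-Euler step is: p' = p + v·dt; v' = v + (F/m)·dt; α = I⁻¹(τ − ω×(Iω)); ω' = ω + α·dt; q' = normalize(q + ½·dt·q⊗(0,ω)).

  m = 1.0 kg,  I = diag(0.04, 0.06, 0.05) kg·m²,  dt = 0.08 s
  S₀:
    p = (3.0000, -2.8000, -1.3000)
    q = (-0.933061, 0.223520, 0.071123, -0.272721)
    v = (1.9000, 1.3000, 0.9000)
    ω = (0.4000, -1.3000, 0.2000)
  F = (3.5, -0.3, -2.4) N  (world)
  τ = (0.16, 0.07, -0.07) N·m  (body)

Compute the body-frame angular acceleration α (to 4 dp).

gyro term ω×Iω = (0.0026, -0.0008, -0.0104)
(τ − ω×Iω)/I = (3.9350, 1.1800, -1.1920)

α = (3.9350, 1.1800, -1.1920)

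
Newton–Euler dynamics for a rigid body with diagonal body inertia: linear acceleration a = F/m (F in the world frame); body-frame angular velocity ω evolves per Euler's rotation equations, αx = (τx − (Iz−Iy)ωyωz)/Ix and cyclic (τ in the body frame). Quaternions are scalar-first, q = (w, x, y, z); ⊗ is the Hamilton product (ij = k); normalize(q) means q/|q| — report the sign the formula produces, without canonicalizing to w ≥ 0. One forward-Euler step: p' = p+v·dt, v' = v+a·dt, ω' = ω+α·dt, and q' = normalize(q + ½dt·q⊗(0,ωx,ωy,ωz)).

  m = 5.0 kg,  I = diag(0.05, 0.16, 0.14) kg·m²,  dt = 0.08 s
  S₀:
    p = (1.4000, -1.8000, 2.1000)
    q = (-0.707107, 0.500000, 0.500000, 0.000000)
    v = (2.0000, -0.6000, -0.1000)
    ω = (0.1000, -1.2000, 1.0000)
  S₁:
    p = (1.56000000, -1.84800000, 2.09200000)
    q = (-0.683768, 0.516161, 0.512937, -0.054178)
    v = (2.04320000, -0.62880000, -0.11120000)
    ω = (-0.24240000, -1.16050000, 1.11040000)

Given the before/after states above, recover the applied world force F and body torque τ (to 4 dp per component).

v₁ − v₀ = (0.04320000, -0.02880000, -0.01120000)
applied force F = (2.7000, -1.8000, -0.7000)
ω₁ − ω₀ = (-0.34240000, 0.03950000, 0.11040000)
precession coupling = (0.0240, -0.0090, -0.0132)
I·α + gyro = (-0.1900, 0.0700, 0.1800)

F = (2.7000, -1.8000, -0.7000)
τ = (-0.1900, 0.0700, 0.1800)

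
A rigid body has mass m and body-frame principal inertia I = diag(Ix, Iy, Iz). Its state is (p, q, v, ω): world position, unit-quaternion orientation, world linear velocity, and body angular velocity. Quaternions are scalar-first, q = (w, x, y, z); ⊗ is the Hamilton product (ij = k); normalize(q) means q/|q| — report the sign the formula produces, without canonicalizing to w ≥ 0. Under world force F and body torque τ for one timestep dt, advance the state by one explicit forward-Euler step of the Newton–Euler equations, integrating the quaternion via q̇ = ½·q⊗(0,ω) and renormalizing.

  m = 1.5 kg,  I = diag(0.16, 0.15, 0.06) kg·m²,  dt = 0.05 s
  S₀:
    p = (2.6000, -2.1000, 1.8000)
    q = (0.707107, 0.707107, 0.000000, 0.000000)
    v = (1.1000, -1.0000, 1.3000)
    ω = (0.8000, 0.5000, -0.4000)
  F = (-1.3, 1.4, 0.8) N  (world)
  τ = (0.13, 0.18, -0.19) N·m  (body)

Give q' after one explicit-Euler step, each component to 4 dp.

q' = (0.6927, 0.7210, 0.0159, 0.0018)

q⊗(0,ω) = (-0.5656856, 0.5656856, 0.6363963, 0.0707107)
updated quaternion q' = (0.6927, 0.7210, 0.0159, 0.0018)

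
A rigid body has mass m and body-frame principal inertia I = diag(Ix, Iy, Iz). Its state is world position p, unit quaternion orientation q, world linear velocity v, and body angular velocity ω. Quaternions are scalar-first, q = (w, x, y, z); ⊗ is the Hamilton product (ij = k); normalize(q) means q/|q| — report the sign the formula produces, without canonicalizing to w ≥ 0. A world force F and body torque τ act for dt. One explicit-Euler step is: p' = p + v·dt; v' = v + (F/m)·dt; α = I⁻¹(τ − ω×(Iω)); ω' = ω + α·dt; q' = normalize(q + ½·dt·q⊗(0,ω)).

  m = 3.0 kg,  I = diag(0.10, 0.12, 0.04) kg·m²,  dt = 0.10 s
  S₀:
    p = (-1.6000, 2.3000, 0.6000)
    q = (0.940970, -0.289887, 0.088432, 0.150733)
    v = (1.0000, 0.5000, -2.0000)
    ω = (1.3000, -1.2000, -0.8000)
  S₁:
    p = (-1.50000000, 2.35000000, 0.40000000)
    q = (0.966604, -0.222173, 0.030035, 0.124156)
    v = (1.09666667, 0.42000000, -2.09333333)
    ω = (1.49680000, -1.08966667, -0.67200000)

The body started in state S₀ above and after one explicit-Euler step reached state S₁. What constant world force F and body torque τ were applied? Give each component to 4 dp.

rate change Δω = (0.19680000, 0.11033333, 0.12800000)
I·α + gyro = (0.1200, 0.0700, 0.0200)
velocity change Δv = (0.09666667, -0.08000000, -0.09333333)
applied force F = (2.9000, -2.4000, -2.8000)

F = (2.9000, -2.4000, -2.8000)
τ = (0.1200, 0.0700, 0.0200)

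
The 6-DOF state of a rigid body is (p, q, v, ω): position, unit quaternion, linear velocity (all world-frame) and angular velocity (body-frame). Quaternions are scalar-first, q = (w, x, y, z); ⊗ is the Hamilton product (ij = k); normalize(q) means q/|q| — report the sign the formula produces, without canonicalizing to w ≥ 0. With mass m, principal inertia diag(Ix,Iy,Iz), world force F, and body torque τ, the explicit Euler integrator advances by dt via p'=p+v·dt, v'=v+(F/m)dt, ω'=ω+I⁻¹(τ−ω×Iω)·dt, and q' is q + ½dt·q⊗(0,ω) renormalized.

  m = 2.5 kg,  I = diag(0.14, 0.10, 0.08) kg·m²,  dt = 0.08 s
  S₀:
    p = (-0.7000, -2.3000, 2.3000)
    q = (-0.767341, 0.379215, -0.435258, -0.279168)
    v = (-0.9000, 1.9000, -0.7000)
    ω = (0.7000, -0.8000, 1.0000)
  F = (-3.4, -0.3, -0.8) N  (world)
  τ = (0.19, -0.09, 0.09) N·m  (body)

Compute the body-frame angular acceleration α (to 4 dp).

ω×(Iω) gyroscopic = (0.0160, 0.0420, 0.0224)
α = I⁻¹(τ − ω×Iω) = (1.2429, -1.3200, 0.8450)

α = (1.2429, -1.3200, 0.8450)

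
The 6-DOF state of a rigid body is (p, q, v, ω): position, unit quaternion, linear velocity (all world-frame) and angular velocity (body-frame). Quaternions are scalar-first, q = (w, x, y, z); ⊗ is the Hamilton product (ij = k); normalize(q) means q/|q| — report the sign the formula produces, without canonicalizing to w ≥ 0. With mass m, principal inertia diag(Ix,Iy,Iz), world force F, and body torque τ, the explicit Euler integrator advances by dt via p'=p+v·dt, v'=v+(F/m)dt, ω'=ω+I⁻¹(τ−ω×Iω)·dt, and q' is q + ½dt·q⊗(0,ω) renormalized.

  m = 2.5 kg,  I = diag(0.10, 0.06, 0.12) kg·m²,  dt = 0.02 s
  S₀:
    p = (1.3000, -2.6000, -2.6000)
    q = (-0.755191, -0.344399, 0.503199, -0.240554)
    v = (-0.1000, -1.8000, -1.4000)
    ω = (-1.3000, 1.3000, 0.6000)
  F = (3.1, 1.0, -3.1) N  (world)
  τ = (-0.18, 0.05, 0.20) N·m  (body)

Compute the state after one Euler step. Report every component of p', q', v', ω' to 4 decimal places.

p' = (1.2980, -2.6360, -2.6280)
q' = (-0.7646, -0.3284, 0.4985, -0.2430)
v' = (-0.0752, -1.7920, -1.4248)
ω' = (-1.3454, 1.3115, 0.6221)

linear accel F/m = (1.2400, 0.4000, -1.2400)
p' = p + v·dt = (1.2980, -2.6360, -2.6280)
new velocity v' = (-0.0752, -1.7920, -1.4248)
angular accel α = (-2.2680, 0.5733, 1.1033)
new body rate ω' = (-1.3454, 1.3115, 0.6221)
2q̇ = q⊗(0,ω) = (-0.9575450, 1.5963879, -0.4623887, -0.2466746)
q + ½dt·q⊗(0,ω), renormalized = (-0.7646, -0.3284, 0.4985, -0.2430)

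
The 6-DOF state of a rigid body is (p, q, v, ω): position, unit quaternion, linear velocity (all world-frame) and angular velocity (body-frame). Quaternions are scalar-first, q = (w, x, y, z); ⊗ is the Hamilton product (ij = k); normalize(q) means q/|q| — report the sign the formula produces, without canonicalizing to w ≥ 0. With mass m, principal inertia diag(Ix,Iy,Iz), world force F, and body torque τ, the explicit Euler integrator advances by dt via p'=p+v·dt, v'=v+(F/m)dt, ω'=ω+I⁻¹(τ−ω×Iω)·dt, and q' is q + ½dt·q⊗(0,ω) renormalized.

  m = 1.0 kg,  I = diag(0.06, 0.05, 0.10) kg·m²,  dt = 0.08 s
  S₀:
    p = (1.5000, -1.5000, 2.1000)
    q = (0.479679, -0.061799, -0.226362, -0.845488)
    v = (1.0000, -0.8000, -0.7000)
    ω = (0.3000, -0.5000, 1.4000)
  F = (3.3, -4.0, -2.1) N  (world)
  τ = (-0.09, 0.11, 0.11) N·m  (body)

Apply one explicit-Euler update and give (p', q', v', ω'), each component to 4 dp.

p + v·dt = (1.5800, -1.5640, 2.0440)
new velocity v' = (1.2640, -1.1200, -0.8680)
precession coupling ω×(Iω) = (-0.0350, -0.0168, 0.0015)
angular accel α = (-0.9167, 2.5360, 1.0850)
ω' = ω + α·dt = (0.2267, -0.2971, 1.4868)
Hamilton product q⊗(0,ω) = (1.0890419, -0.5957471, -0.4069673, 0.7703587)
q + ½dt·q⊗(0,ω), renormalized = (0.5223, -0.0855, -0.2422, -0.8132)

p' = (1.5800, -1.5640, 2.0440)
q' = (0.5223, -0.0855, -0.2422, -0.8132)
v' = (1.2640, -1.1200, -0.8680)
ω' = (0.2267, -0.2971, 1.4868)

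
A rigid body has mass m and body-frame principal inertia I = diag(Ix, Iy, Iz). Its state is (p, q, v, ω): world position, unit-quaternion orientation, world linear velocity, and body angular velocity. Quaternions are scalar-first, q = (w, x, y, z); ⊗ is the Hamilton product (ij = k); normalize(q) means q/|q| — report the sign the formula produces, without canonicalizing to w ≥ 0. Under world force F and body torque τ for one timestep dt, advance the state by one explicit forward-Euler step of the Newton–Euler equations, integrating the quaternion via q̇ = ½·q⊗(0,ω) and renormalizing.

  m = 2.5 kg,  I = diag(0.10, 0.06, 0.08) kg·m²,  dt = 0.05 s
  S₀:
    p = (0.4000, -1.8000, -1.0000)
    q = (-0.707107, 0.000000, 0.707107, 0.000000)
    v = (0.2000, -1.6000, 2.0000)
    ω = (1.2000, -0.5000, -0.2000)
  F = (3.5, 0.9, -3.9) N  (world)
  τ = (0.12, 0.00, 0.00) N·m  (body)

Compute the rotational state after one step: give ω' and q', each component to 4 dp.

ω' = (1.2590, -0.4960, -0.2150)
q' = (-0.6979, -0.0247, 0.7156, -0.0177)

precession coupling ω×(Iω) = (0.0020, -0.0048, 0.0240)
angular accel α = (1.1800, 0.0800, -0.3000)
ω' = ω + α·dt = (1.2590, -0.4960, -0.2150)
2q̇ = q⊗(0,ω) = (0.3535535, -0.9899498, 0.3535535, -0.7071070)
q + ½dt·q⊗(0,ω), renormalized = (-0.6979, -0.0247, 0.7156, -0.0177)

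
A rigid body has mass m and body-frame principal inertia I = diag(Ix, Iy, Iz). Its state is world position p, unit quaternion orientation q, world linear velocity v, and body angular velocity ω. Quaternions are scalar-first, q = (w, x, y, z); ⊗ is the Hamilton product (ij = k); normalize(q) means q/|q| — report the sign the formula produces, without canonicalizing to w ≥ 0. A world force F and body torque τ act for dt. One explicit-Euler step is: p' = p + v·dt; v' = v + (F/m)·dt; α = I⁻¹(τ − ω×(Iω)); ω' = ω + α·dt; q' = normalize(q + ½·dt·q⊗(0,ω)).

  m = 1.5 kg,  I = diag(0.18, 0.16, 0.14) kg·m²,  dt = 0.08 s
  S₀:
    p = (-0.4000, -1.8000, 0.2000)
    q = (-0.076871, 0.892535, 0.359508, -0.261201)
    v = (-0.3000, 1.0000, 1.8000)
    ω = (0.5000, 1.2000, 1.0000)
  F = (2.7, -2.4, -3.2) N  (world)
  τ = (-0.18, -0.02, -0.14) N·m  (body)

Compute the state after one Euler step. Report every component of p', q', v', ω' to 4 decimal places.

p' = (-0.4240, -1.7200, 0.3440)
q' = (-0.1013, 0.9159, 0.3142, -0.2281)
v' = (-0.1560, 0.8720, 1.6293)
ω' = (0.4307, 1.1800, 0.9269)

p + v·dt = (-0.4240, -1.7200, 0.3440)
v' = v + a·dt = (-0.1560, 0.8720, 1.6293)
(τ − ω×Iω)/I = (-0.8667, -0.2500, -0.9143)
ω + α·dt = (0.4307, 1.1800, 0.9269)
Hamilton product q⊗(0,ω) = (-0.6164761, 0.6345137, -1.1153807, 0.8144170)
q' = normalize(q + ½dt·q⊗(0,ω)) = (-0.1013, 0.9159, 0.3142, -0.2281)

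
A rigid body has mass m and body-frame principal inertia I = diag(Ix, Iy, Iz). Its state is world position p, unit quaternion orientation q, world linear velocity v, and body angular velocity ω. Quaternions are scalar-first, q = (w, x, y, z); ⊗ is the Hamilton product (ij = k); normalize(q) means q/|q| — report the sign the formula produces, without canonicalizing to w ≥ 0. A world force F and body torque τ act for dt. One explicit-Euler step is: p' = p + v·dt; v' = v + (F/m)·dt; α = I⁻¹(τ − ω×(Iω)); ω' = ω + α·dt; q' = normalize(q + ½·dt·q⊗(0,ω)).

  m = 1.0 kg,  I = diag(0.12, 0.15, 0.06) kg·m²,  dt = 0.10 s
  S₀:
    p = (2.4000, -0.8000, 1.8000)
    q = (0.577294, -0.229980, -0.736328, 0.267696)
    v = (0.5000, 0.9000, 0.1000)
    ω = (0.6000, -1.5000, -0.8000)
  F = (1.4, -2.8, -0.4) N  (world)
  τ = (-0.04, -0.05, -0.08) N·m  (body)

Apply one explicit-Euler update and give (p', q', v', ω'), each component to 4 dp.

p + v·dt = (2.4500, -0.7100, 1.8100)
v' = v + a·dt = (0.6400, 0.6200, 0.0600)
ω×(Iω) gyroscopic = (-0.1080, -0.0288, -0.0270)
(τ − ω×Iω)/I = (0.5667, -0.1413, -0.8833)
new body rate ω' = (0.6567, -1.5141, -0.8883)
q⊗(0,ω) = (-0.7523472, 1.3369828, -0.8893074, 0.3249316)
q + ½dt·q⊗(0,ω), renormalized = (0.5375, -0.1625, -0.7776, 0.2828)

p' = (2.4500, -0.7100, 1.8100)
q' = (0.5375, -0.1625, -0.7776, 0.2828)
v' = (0.6400, 0.6200, 0.0600)
ω' = (0.6567, -1.5141, -0.8883)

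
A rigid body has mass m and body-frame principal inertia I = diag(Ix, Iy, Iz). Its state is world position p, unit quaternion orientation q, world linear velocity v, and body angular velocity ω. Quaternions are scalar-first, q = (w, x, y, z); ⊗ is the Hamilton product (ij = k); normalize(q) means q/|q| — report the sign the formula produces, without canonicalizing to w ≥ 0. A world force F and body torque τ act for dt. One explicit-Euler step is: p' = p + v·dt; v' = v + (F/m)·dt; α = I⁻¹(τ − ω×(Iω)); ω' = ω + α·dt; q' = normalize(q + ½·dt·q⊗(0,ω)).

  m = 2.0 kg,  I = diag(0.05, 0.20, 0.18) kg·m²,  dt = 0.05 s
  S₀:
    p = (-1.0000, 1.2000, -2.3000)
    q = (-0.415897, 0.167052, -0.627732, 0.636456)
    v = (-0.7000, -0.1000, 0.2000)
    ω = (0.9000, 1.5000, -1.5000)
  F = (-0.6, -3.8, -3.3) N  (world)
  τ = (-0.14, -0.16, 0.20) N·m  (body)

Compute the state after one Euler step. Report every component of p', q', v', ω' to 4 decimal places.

ω×(Iω) gyroscopic = (0.0450, 0.1755, 0.2025)
(τ − ω×Iω)/I = (-3.7000, -1.6775, -0.0139)
ω' = ω + α·dt = (0.7150, 1.4161, -1.5007)
Hamilton product q⊗(0,ω) = (1.7459352, -0.3873933, 0.1995429, 1.4393823)
q' = normalize(q + ½dt·q⊗(0,ω)) = (-0.3716, 0.1571, -0.6217, 0.6713)
p' = p + v·dt = (-1.0350, 1.1950, -2.2900)
v + (F/m)dt = (-0.7150, -0.1950, 0.1175)

p' = (-1.0350, 1.1950, -2.2900)
q' = (-0.3716, 0.1571, -0.6217, 0.6713)
v' = (-0.7150, -0.1950, 0.1175)
ω' = (0.7150, 1.4161, -1.5007)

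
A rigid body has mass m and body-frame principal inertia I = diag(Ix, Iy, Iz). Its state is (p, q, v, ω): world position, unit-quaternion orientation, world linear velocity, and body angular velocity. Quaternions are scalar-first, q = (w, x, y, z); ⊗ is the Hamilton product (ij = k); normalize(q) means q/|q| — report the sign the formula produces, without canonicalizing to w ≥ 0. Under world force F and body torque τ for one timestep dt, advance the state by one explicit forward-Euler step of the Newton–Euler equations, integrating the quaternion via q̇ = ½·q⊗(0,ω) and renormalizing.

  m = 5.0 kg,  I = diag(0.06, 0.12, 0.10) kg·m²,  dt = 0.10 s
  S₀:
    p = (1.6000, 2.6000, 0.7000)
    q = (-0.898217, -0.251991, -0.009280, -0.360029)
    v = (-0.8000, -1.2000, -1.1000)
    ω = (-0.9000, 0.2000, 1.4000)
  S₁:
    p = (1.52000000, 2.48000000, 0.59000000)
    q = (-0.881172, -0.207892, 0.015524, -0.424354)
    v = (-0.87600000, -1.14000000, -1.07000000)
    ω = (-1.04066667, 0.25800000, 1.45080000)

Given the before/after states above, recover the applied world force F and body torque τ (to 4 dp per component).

F = (-3.8000, 3.0000, 1.5000)
τ = (-0.0900, 0.1200, 0.0400)

Δv = v₁−v₀ = (-0.07600000, 0.06000000, 0.03000000)
applied force F = (-3.8000, 3.0000, 1.5000)
rate change Δω = (-0.14066667, 0.05800000, 0.05080000)
applied torque τ = (-0.0900, 0.1200, 0.0400)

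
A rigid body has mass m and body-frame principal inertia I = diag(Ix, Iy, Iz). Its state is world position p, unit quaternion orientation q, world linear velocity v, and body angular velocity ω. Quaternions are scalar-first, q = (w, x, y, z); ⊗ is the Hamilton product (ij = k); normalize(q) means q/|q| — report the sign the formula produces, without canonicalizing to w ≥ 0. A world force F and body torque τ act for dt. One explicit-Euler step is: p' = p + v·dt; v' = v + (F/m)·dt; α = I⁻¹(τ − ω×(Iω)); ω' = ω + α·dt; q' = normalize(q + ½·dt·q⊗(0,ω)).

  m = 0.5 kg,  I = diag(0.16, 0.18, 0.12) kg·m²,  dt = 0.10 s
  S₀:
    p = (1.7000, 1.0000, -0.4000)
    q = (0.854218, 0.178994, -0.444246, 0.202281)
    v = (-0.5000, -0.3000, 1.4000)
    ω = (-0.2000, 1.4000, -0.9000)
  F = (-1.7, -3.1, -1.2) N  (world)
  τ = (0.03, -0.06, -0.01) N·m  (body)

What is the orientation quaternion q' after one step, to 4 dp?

q' = (0.8931, 0.1757, -0.3771, 0.1713)

q⊗(0,ω) = (0.8397961, -0.0542156, 1.3165436, -0.6070538)
q' = normalize(q + ½dt·q⊗(0,ω)) = (0.8931, 0.1757, -0.3771, 0.1713)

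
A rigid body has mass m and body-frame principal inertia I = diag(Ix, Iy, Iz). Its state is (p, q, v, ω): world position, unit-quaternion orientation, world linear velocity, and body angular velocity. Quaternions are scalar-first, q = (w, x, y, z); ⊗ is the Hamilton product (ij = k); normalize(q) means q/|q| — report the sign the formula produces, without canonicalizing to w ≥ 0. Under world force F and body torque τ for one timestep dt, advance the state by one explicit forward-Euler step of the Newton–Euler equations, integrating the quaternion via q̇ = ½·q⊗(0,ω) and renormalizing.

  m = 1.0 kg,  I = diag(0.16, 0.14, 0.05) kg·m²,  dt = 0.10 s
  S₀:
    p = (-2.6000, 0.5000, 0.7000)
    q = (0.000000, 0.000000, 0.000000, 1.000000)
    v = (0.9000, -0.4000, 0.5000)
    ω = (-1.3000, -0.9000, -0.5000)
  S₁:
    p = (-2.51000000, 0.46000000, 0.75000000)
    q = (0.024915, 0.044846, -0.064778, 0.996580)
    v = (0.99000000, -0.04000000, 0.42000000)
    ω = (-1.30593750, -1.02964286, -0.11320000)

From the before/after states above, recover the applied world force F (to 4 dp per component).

velocity change Δv = (0.09000000, 0.36000000, -0.08000000)
m·(v₁−v₀)/dt = (0.9000, 3.6000, -0.8000)

F = (0.9000, 3.6000, -0.8000)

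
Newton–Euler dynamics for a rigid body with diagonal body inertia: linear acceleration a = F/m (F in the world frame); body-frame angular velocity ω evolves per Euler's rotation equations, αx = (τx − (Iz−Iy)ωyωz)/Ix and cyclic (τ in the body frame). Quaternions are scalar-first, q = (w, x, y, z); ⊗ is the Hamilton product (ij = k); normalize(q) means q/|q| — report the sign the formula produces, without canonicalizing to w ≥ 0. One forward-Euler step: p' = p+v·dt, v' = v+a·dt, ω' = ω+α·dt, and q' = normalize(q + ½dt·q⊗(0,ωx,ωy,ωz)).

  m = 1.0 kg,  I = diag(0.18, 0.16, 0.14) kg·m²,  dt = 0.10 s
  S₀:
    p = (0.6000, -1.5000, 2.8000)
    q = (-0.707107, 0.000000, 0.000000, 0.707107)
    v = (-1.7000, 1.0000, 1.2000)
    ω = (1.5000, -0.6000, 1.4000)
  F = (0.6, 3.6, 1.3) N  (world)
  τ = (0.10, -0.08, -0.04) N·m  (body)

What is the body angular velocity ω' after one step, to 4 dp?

ω' = (1.5462, -0.7025, 1.3586)

gyro term ω×Iω = (0.0168, 0.0840, 0.0180)
angular accel α = (0.4622, -1.0250, -0.4143)
new body rate ω' = (1.5462, -0.7025, 1.3586)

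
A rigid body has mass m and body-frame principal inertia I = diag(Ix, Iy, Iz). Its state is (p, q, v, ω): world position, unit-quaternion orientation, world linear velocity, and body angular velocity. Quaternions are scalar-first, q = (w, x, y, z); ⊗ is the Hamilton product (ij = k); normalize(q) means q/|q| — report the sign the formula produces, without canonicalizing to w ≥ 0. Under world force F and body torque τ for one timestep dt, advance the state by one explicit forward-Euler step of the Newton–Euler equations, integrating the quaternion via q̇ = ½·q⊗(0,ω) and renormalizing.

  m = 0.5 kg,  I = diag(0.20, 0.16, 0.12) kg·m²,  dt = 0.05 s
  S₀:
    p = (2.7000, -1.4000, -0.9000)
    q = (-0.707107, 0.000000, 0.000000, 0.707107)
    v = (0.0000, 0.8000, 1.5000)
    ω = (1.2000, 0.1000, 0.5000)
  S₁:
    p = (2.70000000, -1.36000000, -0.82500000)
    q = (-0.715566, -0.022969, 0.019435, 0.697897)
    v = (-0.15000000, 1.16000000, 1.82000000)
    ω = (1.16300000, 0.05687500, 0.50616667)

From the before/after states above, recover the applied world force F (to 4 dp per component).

F = (-1.5000, 3.6000, 3.2000)

v₁ − v₀ = (-0.15000000, 0.36000000, 0.32000000)
applied force F = (-1.5000, 3.6000, 3.2000)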